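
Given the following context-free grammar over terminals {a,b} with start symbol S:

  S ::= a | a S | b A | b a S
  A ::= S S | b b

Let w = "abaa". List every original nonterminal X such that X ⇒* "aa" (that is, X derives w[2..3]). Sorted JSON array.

CNF form of G:
  S -> T0 A | T0 X2 | T1 S | a
  A -> S S | T0 T0
  T0 -> b
  T1 -> a
  X2 -> T1 S

CYK table (by increasing span) — only the sub-triangle for w[2..3]:
  [2..2]={S,T1}  "a"  orig:{S}
  [3..3]={S,T1}  "a"  orig:{S}
  [2..3]={A,S,X2}  "aa"  orig:{A,S}

Original NTs in T[2,3] deriving "aa": ["A", "S"]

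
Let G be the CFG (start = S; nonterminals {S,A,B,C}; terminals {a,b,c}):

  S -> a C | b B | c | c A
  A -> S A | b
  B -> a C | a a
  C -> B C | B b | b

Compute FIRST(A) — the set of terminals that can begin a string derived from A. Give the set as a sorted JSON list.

FIRST sets, iterate to fixpoint:
round 1:
  A via A→b: +{b}
  B via B→a C: +{a}
  C via C→B C: +{a}
  C via C→b: +{b}
  S via S→a C: +{a}
  S via S→b B: +{b}
  S via S→c: +{c}
  S: {a,b,c}  A: {b}  B: {a}  C: {a,b}
round 2:
  A via A→S A: +{a,c}
  S: {a,b,c}  A: {a,b,c}  B: {a}  C: {a,b}
round 3: — fixpoint
  S: {a,b,c}  A: {a,b,c}  B: {a}  C: {a,b}

FIRST(A) = ["a", "b", "c"]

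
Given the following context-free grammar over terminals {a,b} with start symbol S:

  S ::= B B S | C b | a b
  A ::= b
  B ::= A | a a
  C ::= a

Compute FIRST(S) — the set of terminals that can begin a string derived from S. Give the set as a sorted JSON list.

FIRST sets, iterate to fixpoint:
pass 1:
  A via A→b: +{b}
  B via B→A: +{b}
  B via B→a a: +{a}
  C via C→a: +{a}
  S via S→B B S: +{a,b}
  FIRST(S)={a,b}  FIRST(A)={b}  FIRST(B)={a,b}  FIRST(C)={a}
pass 2: done
  FIRST(S)={a,b}  FIRST(A)={b}  FIRST(B)={a,b}  FIRST(C)={a}

FIRST(S) = ["a", "b"]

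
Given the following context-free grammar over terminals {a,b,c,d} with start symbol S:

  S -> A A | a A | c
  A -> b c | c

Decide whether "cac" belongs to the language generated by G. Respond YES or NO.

Convert to CNF:
  S -> A A | T2 A | c
  A -> T0 T1 | c
  T0 -> b
  T1 -> c
  T2 -> a

Fill CYK table bottom-up:
  cell(0,0) c: {A,S,T1}  orig:{A,S}
  cell(1,1) a: {T2}  orig:{}
  cell(2,2) c: {A,S,T1}  orig:{A,S}
  cell(0,1) ca: ∅
  cell(1,2) ac: {S}
  cell(0,2) cac: ∅

S ∉ T[0,2] ⇒ NO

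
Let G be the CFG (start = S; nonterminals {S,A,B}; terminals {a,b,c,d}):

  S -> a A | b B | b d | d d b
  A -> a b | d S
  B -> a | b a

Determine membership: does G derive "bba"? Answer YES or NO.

CNF form of G:
  S -> T0 A | T1 B | T1 T2 | T2 X3
  A -> T0 T1 | T2 S
  B -> T1 T0 | a
  T0 -> a
  T1 -> b
  T2 -> d
  X3 -> T2 T1

Fill CYK table bottom-up:
  T[0,0] 'b' = {T1}  orig:{}
  T[1,1] 'b' = {T1}  orig:{}
  T[2,2] 'a' = {B,T0}  orig:{B}
  T[0,1] 'bb' = ∅
  T[1,2] 'ba' = {B,S}
  T[0,2] 'bba' = {S}

S ∈ T[0,2] ⇒ YES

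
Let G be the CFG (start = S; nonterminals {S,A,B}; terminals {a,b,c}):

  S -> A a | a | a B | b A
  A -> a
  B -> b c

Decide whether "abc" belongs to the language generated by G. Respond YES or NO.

Convert to CNF:
  S -> A T2 | T0 A | T2 B | a
  A -> a
  B -> T0 T1
  T0 -> b
  T1 -> c
  T2 -> a

CYK table (by increasing span):
  [0..0]={A,S,T2}  "a"  orig:{A,S}
  [1..1]={T0}  "b"  orig:{}
  [2..2]={T1}  "c"  orig:{}
  [0..1]=∅  "ab"
  [1..2]={B}  "bc"
  [0..2]={S}  "abc"

S ∈ T[0,2] ⇒ YES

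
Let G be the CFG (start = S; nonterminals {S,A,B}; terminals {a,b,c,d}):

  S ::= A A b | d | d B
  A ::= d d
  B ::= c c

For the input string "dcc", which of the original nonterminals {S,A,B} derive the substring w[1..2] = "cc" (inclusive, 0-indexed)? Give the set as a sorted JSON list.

CNF form of G:
  S -> A X3 | T0 B | d
  A -> T0 T0
  B -> T1 T1
  T0 -> d
  T1 -> c
  T2 -> b
  X3 -> A T2

CYK fill — only the sub-triangle for w[1..2]:
  cell(1,1) c: {T1}  orig:{}
  cell(2,2) c: {T1}  orig:{}
  cell(1,2) cc: {B}

Original NTs in T[1,2] deriving "cc": ["B"]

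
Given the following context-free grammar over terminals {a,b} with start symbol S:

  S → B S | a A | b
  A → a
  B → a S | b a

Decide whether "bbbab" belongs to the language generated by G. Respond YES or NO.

Convert to CNF:
  S -> B S | T0 A | b
  A -> a
  B -> T0 S | T1 T0
  T0 -> a
  T1 -> b

CYK fill:
  T[0,0] 'b' = {S,T1}  orig:{S}
  T[1,1] 'b' = {S,T1}  orig:{S}
  T[2,2] 'b' = {S,T1}  orig:{S}
  T[3,3] 'a' = {A,T0}  orig:{A}
  T[4,4] 'b' = {S,T1}  orig:{S}
  T[0,1] 'bb' = ∅
  T[1,2] 'bb' = ∅
  T[2,3] 'ba' = {B}
  T[3,4] 'ab' = {B}
  T[0,2] 'bbb' = ∅
  T[1,3] 'bba' = ∅
  T[2,4] 'bab' = {S}
  T[0,3] 'bbba' = ∅
  T[1,4] 'bbab' = ∅
  T[0,4] 'bbbab' = ∅

S ∉ T[0,4] ⇒ NO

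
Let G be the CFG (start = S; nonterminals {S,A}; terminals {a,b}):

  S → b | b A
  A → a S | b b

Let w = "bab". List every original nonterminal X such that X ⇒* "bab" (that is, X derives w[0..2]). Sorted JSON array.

Convert to CNF:
  S -> T1 A | b
  A -> T0 S | T1 T1
  T0 -> a
  T1 -> b

CYK table (by increasing span) — only the sub-triangle for w[0..2]:
  T[0,0] 'b' = {S,T1}  orig:{S}
  T[1,1] 'a' = {T0}  orig:{}
  T[2,2] 'b' = {S,T1}  orig:{S}
  T[0,1] 'ba' = ∅
  T[1,2] 'ab' = {A}
  T[0,2] 'bab' = {S}

Original NTs in T[0,2] deriving "bab": ["S"]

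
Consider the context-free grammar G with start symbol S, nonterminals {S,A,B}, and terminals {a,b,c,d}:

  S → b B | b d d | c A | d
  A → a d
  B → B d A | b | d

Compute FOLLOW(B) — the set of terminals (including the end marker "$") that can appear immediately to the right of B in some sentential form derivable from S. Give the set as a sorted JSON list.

FIRST sets, iterate to fixpoint:
iter 1:
  A via A→a d: +{a}
  B via B→b: +{b}
  B via B→d: +{d}
  S via S→b B: +{b}
  S via S→c A: +{c}
  S via S→d: +{d}
  S: {b,c,d}  A: {a}  B: {b,d}
iter 2: done
  S: {b,c,d}  A: {a}  B: {b,d}

FOLLOW sets:
initialize: $ ∈ FOLLOW(S)
iter 1:
  B→B d A: FOLLOW(B) ⊇ FIRST(d) = {d}; new: +{d}
  B→B d A: FOLLOW(A) ⊇ FOLLOW(B) ⊇ {d}; new: +{d}
  S→b B: FOLLOW(B) ⊇ FOLLOW(S) ⊇ {$}; new: +{$}
  S→c A: FOLLOW(A) ⊇ FOLLOW(S) ⊇ {$}; new: +{$}
  FOLLOW(S)={$}  FOLLOW(A)={$,d}  FOLLOW(B)={$,d}
iter 2: done
  FOLLOW(S)={$}  FOLLOW(A)={$,d}  FOLLOW(B)={$,d}

FOLLOW(B) = ["$", "d"]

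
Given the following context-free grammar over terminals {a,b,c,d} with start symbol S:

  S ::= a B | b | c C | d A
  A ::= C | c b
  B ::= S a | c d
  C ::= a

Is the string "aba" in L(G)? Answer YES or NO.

CNF form of G:
  S -> T0 C | T2 B | T3 A | b
  A -> T0 T1 | a
  B -> S T2 | T0 T3
  C -> a
  T0 -> c
  T1 -> b
  T2 -> a
  T3 -> d

CYK table (by increasing span):
  [0..0]={A,C,T2}  "a"  orig:{A,C}
  [1..1]={S,T1}  "b"  orig:{S}
  [2..2]={A,C,T2}  "a"  orig:{A,C}
  [0..1]=∅  "ab"
  [1..2]={B}  "ba"
  [0..2]={S}  "aba"

S ∈ T[0,2] ⇒ YES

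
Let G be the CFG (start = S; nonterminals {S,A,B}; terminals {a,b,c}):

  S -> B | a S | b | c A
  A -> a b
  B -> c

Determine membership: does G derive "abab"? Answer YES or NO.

Convert to CNF:
  S -> T0 S | T2 A | b | c
  A -> T0 T1
  B -> c
  T0 -> a
  T1 -> b
  T2 -> c

CYK fill:
  T[0,0] 'a' = {T0}  orig:{}
  T[1,1] 'b' = {S,T1}  orig:{S}
  T[2,2] 'a' = {T0}  orig:{}
  T[3,3] 'b' = {S,T1}  orig:{S}
  T[0,1] 'ab' = {A,S}
  T[1,2] 'ba' = ∅
  T[2,3] 'ab' = {A,S}
  T[0,2] 'aba' = ∅
  T[1,3] 'bab' = ∅
  T[0,3] 'abab' = ∅

S ∉ T[0,3] ⇒ NO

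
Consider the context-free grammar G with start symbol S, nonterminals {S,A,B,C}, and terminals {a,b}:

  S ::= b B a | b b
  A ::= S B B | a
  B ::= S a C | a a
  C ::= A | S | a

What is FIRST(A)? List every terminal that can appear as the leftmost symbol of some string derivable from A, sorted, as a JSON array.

FIRST iteration:
[1]
  A via A→a: +{a}
  B via B→a a: +{a}
  C via C→A: +{a}
  S via S→b B a: +{b}
  FIRST[S]={b}  FIRST[A]={a}  FIRST[B]={a}  FIRST[C]={a}
[2]
  A via A→S B B: +{b}
  B via B→S a C: +{b}
  C via C→A: +{b}
  FIRST[S]={b}  FIRST[A]={a,b}  FIRST[B]={a,b}  FIRST[C]={a,b}
[3] (no change)
  FIRST[S]={b}  FIRST[A]={a,b}  FIRST[B]={a,b}  FIRST[C]={a,b}

FIRST(A) = ["a", "b"]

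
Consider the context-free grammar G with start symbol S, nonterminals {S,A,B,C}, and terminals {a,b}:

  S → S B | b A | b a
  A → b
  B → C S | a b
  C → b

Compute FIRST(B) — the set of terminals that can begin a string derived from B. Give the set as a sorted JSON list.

FIRST iteration:
round 1:
  A via A→b: +{b}
  B via B→a b: +{a}
  C via C→b: +{b}
  S via S→b A: +{b}
  FIRST[S]={b}  FIRST[A]={b}  FIRST[B]={a}  FIRST[C]={b}
round 2:
  B via B→C S: +{b}
  FIRST[S]={b}  FIRST[A]={b}  FIRST[B]={a,b}  FIRST[C]={b}
round 3: (no change)
  FIRST[S]={b}  FIRST[A]={b}  FIRST[B]={a,b}  FIRST[C]={b}

FIRST(B) = ["a", "b"]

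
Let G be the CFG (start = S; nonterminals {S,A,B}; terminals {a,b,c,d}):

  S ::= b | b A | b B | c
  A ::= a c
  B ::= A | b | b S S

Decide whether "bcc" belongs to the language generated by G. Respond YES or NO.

Convert to CNF:
  S -> T2 A | T2 B | b | c
  A -> T0 T1
  B -> T0 T1 | T2 X3 | b
  T0 -> a
  T1 -> c
  T2 -> b
  X3 -> S S

CYK fill:
  [0..0]={B,S,T2}  "b"  orig:{B,S}
  [1..1]={S,T1}  "c"  orig:{S}
  [2..2]={S,T1}  "c"  orig:{S}
  [0..1]={X3}  "bc"  orig:{}
  [1..2]={X3}  "cc"  orig:{}
  [0..2]={B}  "bcc"

S ∉ T[0,2] ⇒ NO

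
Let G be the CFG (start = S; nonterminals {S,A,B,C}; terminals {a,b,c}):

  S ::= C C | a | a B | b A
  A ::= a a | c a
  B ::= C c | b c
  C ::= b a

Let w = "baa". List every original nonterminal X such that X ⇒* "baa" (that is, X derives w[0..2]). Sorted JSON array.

Convert to CNF:
  S -> C C | T0 B | T2 A | a
  A -> T0 T0 | T1 T0
  B -> C T1 | T2 T1
  C -> T2 T0
  T0 -> a
  T1 -> c
  T2 -> b

CYK table (by increasing span) — only the sub-triangle for w[0..2]:
  cell(0,0) b: {T2}  orig:{}
  cell(1,1) a: {S,T0}  orig:{S}
  cell(2,2) a: {S,T0}  orig:{S}
  cell(0,1) ba: {C}
  cell(1,2) aa: {A}
  cell(0,2) baa: {S}

Original NTs in T[0,2] deriving "baa": ["S"]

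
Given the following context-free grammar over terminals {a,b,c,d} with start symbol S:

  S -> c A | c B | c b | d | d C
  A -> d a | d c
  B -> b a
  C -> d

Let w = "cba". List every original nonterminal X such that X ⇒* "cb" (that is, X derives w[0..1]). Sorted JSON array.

CNF form of G:
  S -> T0 C | T2 A | T2 B | T2 T3 | d
  A -> T0 T1 | T0 T2
  B -> T3 T1
  C -> d
  T0 -> d
  T1 -> a
  T2 -> c
  T3 -> b

CYK table (by increasing span) — only the sub-triangle for w[0..1]:
  cell(0,0) c: {T2}  orig:{}
  cell(1,1) b: {T3}  orig:{}
  cell(0,1) cb: {S}

Original NTs in T[0,1] deriving "cb": ["S"]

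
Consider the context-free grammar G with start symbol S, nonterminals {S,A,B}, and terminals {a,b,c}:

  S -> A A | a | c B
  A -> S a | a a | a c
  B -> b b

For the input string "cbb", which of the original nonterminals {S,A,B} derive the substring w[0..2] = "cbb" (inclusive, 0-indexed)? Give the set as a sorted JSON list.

Convert to CNF:
  S -> A A | T1 B | a
  A -> S T0 | T0 T0 | T0 T1
  B -> T2 T2
  T0 -> a
  T1 -> c
  T2 -> b

CYK table (by increasing span) — only the sub-triangle for w[0..2]:
  cell(0,0) c: {T1}  orig:{}
  cell(1,1) b: {T2}  orig:{}
  cell(2,2) b: {T2}  orig:{}
  cell(0,1) cb: ∅
  cell(1,2) bb: {B}
  cell(0,2) cbb: {S}

Original NTs in T[0,2] deriving "cbb": ["S"]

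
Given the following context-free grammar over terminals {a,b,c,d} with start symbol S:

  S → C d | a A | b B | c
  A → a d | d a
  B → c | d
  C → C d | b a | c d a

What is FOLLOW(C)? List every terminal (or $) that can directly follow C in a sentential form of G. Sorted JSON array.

Compute FIRST by fixpoint:
pass 1:
  A via A→a d: +{a}
  A via A→d a: +{d}
  B via B→c: +{c}
  B via B→d: +{d}
  C via C→b a: +{b}
  C via C→c d a: +{c}
  S via S→C d: +{b,c}
  S via S→a A: +{a}
  S: {a,b,c}  A: {a,d}  B: {c,d}  C: {b,c}
pass 2: (stable)
  S: {a,b,c}  A: {a,d}  B: {c,d}  C: {b,c}

Compute FOLLOW by fixpoint:
seed FOLLOW(S) with $
iter 1:
  C→C d: FOLLOW(C) ⊇ FIRST(d) = {d}; new: +{d}
  S→a A: FOLLOW(A) ⊇ FOLLOW(S) ⊇ {$}; new: +{$}
  S→b B: FOLLOW(B) ⊇ FOLLOW(S) ⊇ {$}; new: +{$}
  S: {$}  A: {$}  B: {$}  C: {d}
iter 2: — fixpoint
  S: {$}  A: {$}  B: {$}  C: {d}

FOLLOW(C) = ["d"]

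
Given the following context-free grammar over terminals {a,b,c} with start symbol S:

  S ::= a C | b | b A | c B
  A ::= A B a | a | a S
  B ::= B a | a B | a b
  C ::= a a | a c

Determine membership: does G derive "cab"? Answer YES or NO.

CNF form of G:
  S -> T0 C | T1 A | T2 B | b
  A -> A X3 | T0 S | a
  B -> B T0 | T0 B | T0 T1
  C -> T0 T0 | T0 T2
  T0 -> a
  T1 -> b
  T2 -> c
  X3 -> B T0

CYK table (by increasing span):
  cell(0,0) c: {T2}  orig:{}
  cell(1,1) a: {A,T0}  orig:{A}
  cell(2,2) b: {S,T1}  orig:{S}
  cell(0,1) ca: ∅
  cell(1,2) ab: {A,B}
  cell(0,2) cab: {S}

S ∈ T[0,2] ⇒ YES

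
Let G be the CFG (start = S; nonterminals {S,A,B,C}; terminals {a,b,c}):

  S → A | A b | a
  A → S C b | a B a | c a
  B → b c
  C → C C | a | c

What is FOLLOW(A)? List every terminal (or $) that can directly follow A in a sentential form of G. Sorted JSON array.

FIRST iteration:
pass 1:
  A via A→a B a: +{a}
  A via A→c a: +{c}
  B via B→b c: +{b}
  C via C→a: +{a}
  C via C→c: +{c}
  S via S→A: +{a,c}
  FIRST(S)={a,c}  FIRST(A)={a,c}  FIRST(B)={b}  FIRST(C)={a,c}
pass 2: (no change)
  FIRST(S)={a,c}  FIRST(A)={a,c}  FIRST(B)={b}  FIRST(C)={a,c}

Compute FOLLOW by fixpoint:
FOLLOW(S) := {$}
round 1:
  A→S C b: FOLLOW(S) ⊇ FIRST(C) = {a,c}; new: +{a,c}
  A→S C b: FOLLOW(C) ⊇ FIRST(b) = {b}; new: +{b}
  A→a B a: FOLLOW(B) ⊇ FIRST(a) = {a}; new: +{a}
  C→C C: FOLLOW(C) ⊇ FIRST(C) = {a,c}; new: +{a,c}
  S→A: FOLLOW(A) ⊇ FOLLOW(S) ⊇ {$,a,c}; new: +{$,a,c}
  S→A b: FOLLOW(A) ⊇ FIRST(b) = {b}; new: +{b}
  S: {$,a,c}  A: {$,a,b,c}  B: {a}  C: {a,b,c}
round 2: done
  S: {$,a,c}  A: {$,a,b,c}  B: {a}  C: {a,b,c}

FOLLOW(A) = ["$", "a", "b", "c"]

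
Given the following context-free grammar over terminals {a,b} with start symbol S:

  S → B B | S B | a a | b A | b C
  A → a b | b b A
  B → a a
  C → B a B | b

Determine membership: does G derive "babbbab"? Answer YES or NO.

CNF form of G:
  S -> B B | S B | T0 T0 | T1 A | T1 C
  A -> T0 T1 | T1 X2
  B -> T0 T0
  C -> B X3 | b
  T0 -> a
  T1 -> b
  X2 -> T1 A
  X3 -> T0 B

CYK table (by increasing span):
  [0..0]={C,T1}  "b"  orig:{C}
  [1..1]={T0}  "a"  orig:{}
  [2..2]={C,T1}  "b"  orig:{C}
  [3..3]={C,T1}  "b"  orig:{C}
  [4..4]={C,T1}  "b"  orig:{C}
  [5..5]={T0}  "a"  orig:{}
  [6..6]={C,T1}  "b"  orig:{C}
  [0..1]=∅  "ba"
  [1..2]={A}  "ab"
  [2..3]={S}  "bb"
  [3..4]={S}  "bb"
  [4..5]=∅  "ba"
  [5..6]={A}  "ab"
  [0..2]={S,X2}  "bab"  orig:{S}
  [1..3]=∅  "abb"
  [2..4]=∅  "bbb"
  [3..5]=∅  "bba"
  [4..6]={S,X2}  "bab"  orig:{S}
  [0..3]=∅  "babb"
  [1..4]=∅  "abbb"
  [2..5]=∅  "bbba"
  [3..6]={A}  "bbab"
  [0..4]=∅  "babbb"
  [1..5]=∅  "abbba"
  [2..6]={S,X2}  "bbbab"  orig:{S}
  [0..5]=∅  "babbba"
  [1..6]=∅  "abbbab"
  [0..6]=∅  "babbbab"

S ∉ T[0,6] ⇒ NO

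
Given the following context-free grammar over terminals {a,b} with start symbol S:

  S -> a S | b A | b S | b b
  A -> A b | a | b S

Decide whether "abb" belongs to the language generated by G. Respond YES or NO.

Convert to CNF:
  S -> T0 A | T0 S | T0 T0 | T1 S
  A -> A T0 | T0 S | a
  T0 -> b
  T1 -> a

Fill CYK table bottom-up:
  T[0,0] 'a' = {A,T1}  orig:{A}
  T[1,1] 'b' = {T0}  orig:{}
  T[2,2] 'b' = {T0}  orig:{}
  T[0,1] 'ab' = {A}
  T[1,2] 'bb' = {S}
  T[0,2] 'abb' = {A,S}

S ∈ T[0,2] ⇒ YES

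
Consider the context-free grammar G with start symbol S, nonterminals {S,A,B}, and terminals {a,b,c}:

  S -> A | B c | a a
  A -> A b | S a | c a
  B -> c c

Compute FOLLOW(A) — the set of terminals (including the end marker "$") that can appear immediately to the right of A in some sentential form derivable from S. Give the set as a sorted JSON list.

Compute FIRST by fixpoint:
iter 1:
  A via A→c a: +{c}
  B via B→c c: +{c}
  S via S→A: +{c}
  S via S→a a: +{a}
  S: {a,c}  A: {c}  B: {c}
iter 2:
  A via A→S a: +{a}
  S: {a,c}  A: {a,c}  B: {c}
iter 3: done
  S: {a,c}  A: {a,c}  B: {c}

FOLLOW iteration:
initialize: $ ∈ FOLLOW(S)
iter 1:
  A→A b: FOLLOW(A) ⊇ FIRST(b) = {b}; new: +{b}
  A→S a: FOLLOW(S) ⊇ FIRST(a) = {a}; new: +{a}
  S→A: FOLLOW(A) ⊇ FOLLOW(S) ⊇ {$,a}; new: +{$,a}
  S→B c: FOLLOW(B) ⊇ FIRST(c) = {c}; new: +{c}
  FOLLOW[S]={$,a}  FOLLOW[A]={$,a,b}  FOLLOW[B]={c}
iter 2: (no change)
  FOLLOW[S]={$,a}  FOLLOW[A]={$,a,b}  FOLLOW[B]={c}

FOLLOW(A) = ["$", "a", "b"]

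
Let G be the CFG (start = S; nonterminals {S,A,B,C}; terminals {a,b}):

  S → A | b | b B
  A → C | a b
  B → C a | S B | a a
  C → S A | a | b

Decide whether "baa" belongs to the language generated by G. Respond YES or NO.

CNF form of G:
  S -> S A | T0 T1 | T1 B | a | b
  A -> S A | T0 T1 | a | b
  B -> C T0 | S B | T0 T0
  C -> S A | a | b
  T0 -> a
  T1 -> b

CYK table (by increasing span):
  [0..0]={A,C,S,T1}  "b"  orig:{A,C,S}
  [1..1]={A,C,S,T0}  "a"  orig:{A,C,S}
  [2..2]={A,C,S,T0}  "a"  orig:{A,C,S}
  [0..1]={A,B,C,S}  "ba"
  [1..2]={A,B,C,S}  "aa"
  [0..2]={A,B,C,S}  "baa"

S ∈ T[0,2] ⇒ YES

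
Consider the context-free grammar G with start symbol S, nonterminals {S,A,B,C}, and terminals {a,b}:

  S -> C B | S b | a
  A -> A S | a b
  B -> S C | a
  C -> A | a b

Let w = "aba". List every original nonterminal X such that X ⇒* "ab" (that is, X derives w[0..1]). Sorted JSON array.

Convert to CNF:
  S -> C B | S T1 | a
  A -> A S | T0 T1
  B -> S C | a
  C -> A S | T0 T1
  T0 -> a
  T1 -> b

CYK fill, restricted to cells inside w[0..1]:
  [0..0]={B,S,T0}  "a"  orig:{B,S}
  [1..1]={T1}  "b"  orig:{}
  [0..1]={A,C,S}  "ab"

Original NTs in T[0,1] deriving "ab": ["A", "C", "S"]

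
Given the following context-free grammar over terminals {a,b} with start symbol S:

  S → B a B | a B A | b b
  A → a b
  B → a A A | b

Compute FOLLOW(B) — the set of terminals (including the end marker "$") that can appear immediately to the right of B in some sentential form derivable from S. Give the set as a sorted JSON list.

Compute FIRST by fixpoint:
pass 1:
  A via A→a b: +{a}
  B via B→a A A: +{a}
  B via B→b: +{b}
  S via S→B a B: +{a,b}
  S: {a,b}  A: {a}  B: {a,b}
pass 2: — fixpoint
  S: {a,b}  A: {a}  B: {a,b}

FOLLOW iteration:
initialize: $ ∈ FOLLOW(S)
iter 1:
  B→a A A: FOLLOW(A) ⊇ FIRST(A) = {a}; new: +{a}
  S→B a B: FOLLOW(B) ⊇ FIRST(a) = {a}; new: +{a}
  S→B a B: FOLLOW(B) ⊇ FOLLOW(S) ⊇ {$}; new: +{$}
  S→a B A: FOLLOW(A) ⊇ FOLLOW(S) ⊇ {$}; new: +{$}
  S: {$}  A: {$,a}  B: {$,a}
iter 2: (stable)
  S: {$}  A: {$,a}  B: {$,a}

FOLLOW(B) = ["$", "a"]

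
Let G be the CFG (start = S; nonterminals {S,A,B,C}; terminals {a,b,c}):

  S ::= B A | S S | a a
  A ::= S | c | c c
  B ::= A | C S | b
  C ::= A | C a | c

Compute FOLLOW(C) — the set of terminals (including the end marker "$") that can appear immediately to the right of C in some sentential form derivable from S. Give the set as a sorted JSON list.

FIRST sets, iterate to fixpoint:
iter 1:
  A via A→c: +{c}
  B via B→A: +{c}
  B via B→b: +{b}
  C via C→A: +{c}
  S via S→B A: +{b,c}
  S via S→a a: +{a}
  FIRST[S]={a,b,c}  FIRST[A]={c}  FIRST[B]={b,c}  FIRST[C]={c}
iter 2:
  A via A→S: +{a,b}
  B via B→A: +{a}
  C via C→A: +{a,b}
  FIRST[S]={a,b,c}  FIRST[A]={a,b,c}  FIRST[B]={a,b,c}  FIRST[C]={a,b,c}
iter 3: (no change)
  FIRST[S]={a,b,c}  FIRST[A]={a,b,c}  FIRST[B]={a,b,c}  FIRST[C]={a,b,c}

Compute FOLLOW by fixpoint:
seed FOLLOW(S) with $
iter 1:
  B→C S: FOLLOW(C) ⊇ FIRST(S) = {a,b,c}; new: +{a,b,c}
  C→A: FOLLOW(A) ⊇ FOLLOW(C) ⊇ {a,b,c}; new: +{a,b,c}
  S→B A: FOLLOW(B) ⊇ FIRST(A) = {a,b,c}; new: +{a,b,c}
  S→B A: FOLLOW(A) ⊇ FOLLOW(S) ⊇ {$}; new: +{$}
  S→S S: FOLLOW(S) ⊇ FIRST(S) = {a,b,c}; new: +{a,b,c}
  FOLLOW[S]={$,a,b,c}  FOLLOW[A]={$,a,b,c}  FOLLOW[B]={a,b,c}  FOLLOW[C]={a,b,c}
iter 2: (no change)
  FOLLOW[S]={$,a,b,c}  FOLLOW[A]={$,a,b,c}  FOLLOW[B]={a,b,c}  FOLLOW[C]={a,b,c}

FOLLOW(C) = ["a", "b", "c"]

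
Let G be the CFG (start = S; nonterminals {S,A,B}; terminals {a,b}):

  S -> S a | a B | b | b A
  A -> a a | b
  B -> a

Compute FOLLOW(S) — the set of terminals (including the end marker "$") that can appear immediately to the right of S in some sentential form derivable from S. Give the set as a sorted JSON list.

FIRST iteration:
[1]
  A via A→a a: +{a}
  A via A→b: +{b}
  B via B→a: +{a}
  S via S→a B: +{a}
  S via S→b: +{b}
  FIRST[S]={a,b}  FIRST[A]={a,b}  FIRST[B]={a}
[2] (no change)
  FIRST[S]={a,b}  FIRST[A]={a,b}  FIRST[B]={a}

FOLLOW sets:
FOLLOW(S) := {$}
round 1:
  S→S a: FOLLOW(S) ⊇ FIRST(a) = {a}; new: +{a}
  S→a B: FOLLOW(B) ⊇ FOLLOW(S) ⊇ {$,a}; new: +{$,a}
  S→b A: FOLLOW(A) ⊇ FOLLOW(S) ⊇ {$,a}; new: +{$,a}
  FOLLOW[S]={$,a}  FOLLOW[A]={$,a}  FOLLOW[B]={$,a}
round 2: — fixpoint
  FOLLOW[S]={$,a}  FOLLOW[A]={$,a}  FOLLOW[B]={$,a}

FOLLOW(S) = ["$", "a"]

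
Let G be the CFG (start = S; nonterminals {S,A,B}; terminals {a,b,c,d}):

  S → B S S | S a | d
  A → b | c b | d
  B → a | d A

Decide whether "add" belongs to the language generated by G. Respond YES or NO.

Convert to CNF:
  S -> B X4 | S T3 | d
  A -> T0 T1 | b | d
  B -> T2 A | a
  T0 -> c
  T1 -> b
  T2 -> d
  T3 -> a
  X4 -> S S

CYK table (by increasing span):
  [0..0]={B,T3}  "a"  orig:{B}
  [1..1]={A,S,T2}  "d"  orig:{A,S}
  [2..2]={A,S,T2}  "d"  orig:{A,S}
  [0..1]=∅  "ad"
  [1..2]={B,X4}  "dd"  orig:{B}
  [0..2]={S}  "add"

S ∈ T[0,2] ⇒ YES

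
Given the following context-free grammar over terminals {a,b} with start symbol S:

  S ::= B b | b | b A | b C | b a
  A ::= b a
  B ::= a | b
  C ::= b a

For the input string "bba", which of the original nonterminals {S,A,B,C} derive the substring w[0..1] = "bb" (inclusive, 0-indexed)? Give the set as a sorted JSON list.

Convert to CNF:
  S -> B T0 | T0 A | T0 C | T0 T1 | b
  A -> T0 T1
  B -> a | b
  C -> T0 T1
  T0 -> b
  T1 -> a

CYK fill (cells [i..j] with 0 ≤ i ≤ j ≤ 1 only):
  T[0,0] 'b' = {B,S,T0}  orig:{B,S}
  T[1,1] 'b' = {B,S,T0}  orig:{B,S}
  T[0,1] 'bb' = {S}

Original NTs in T[0,1] deriving "bb": ["S"]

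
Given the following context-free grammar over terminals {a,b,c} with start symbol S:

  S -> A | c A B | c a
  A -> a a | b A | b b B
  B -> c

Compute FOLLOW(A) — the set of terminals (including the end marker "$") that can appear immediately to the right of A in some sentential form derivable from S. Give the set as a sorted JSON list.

FIRST sets, iterate to fixpoint:
[1]
  A via A→a a: +{a}
  A via A→b A: +{b}
  B via B→c: +{c}
  S via S→A: +{a,b}
  S via S→c A B: +{c}
  FIRST[S]={a,b,c}  FIRST[A]={a,b}  FIRST[B]={c}
[2] (stable)
  FIRST[S]={a,b,c}  FIRST[A]={a,b}  FIRST[B]={c}

Compute FOLLOW by fixpoint:
seed FOLLOW(S) with $
round 1:
  S→A: FOLLOW(A) ⊇ FOLLOW(S) ⊇ {$}; new: +{$}
  S→c A B: FOLLOW(A) ⊇ FIRST(B) = {c}; new: +{c}
  S→c A B: FOLLOW(B) ⊇ FOLLOW(S) ⊇ {$}; new: +{$}
  FOLLOW[S]={$}  FOLLOW[A]={$,c}  FOLLOW[B]={$}
round 2:
  A→b b B: FOLLOW(B) ⊇ FOLLOW(A) ⊇ {$,c}; new: +{c}
  FOLLOW[S]={$}  FOLLOW[A]={$,c}  FOLLOW[B]={$,c}
round 3: (stable)
  FOLLOW[S]={$}  FOLLOW[A]={$,c}  FOLLOW[B]={$,c}

FOLLOW(A) = ["$", "c"]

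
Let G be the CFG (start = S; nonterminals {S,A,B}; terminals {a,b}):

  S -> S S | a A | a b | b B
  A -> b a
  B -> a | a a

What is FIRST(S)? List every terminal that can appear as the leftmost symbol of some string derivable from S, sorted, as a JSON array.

Compute FIRST by fixpoint:
round 1:
  A via A→b a: +{b}
  B via B→a: +{a}
  S via S→a A: +{a}
  S via S→b B: +{b}
  S: {a,b}  A: {b}  B: {a}
round 2: — fixpoint
  S: {a,b}  A: {b}  B: {a}

FIRST(S) = ["a", "b"]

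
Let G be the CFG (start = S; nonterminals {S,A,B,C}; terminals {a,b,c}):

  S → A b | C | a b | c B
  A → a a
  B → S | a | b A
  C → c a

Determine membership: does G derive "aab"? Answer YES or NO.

Convert to CNF:
  S -> A T1 | T0 T1 | T2 B | T2 T0
  A -> T0 T0
  B -> A T1 | T0 T1 | T1 A | T2 B | T2 T0 | a
  C -> T2 T0
  T0 -> a
  T1 -> b
  T2 -> c

Fill CYK table bottom-up:
  cell(0,0) a: {B,T0}  orig:{B}
  cell(1,1) a: {B,T0}  orig:{B}
  cell(2,2) b: {T1}  orig:{}
  cell(0,1) aa: {A}
  cell(1,2) ab: {B,S}
  cell(0,2) aab: {B,S}

S ∈ T[0,2] ⇒ YES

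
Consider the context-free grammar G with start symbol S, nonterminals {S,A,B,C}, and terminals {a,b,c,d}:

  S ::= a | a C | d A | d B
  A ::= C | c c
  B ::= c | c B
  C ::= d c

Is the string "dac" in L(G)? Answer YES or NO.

Convert to CNF:
  S -> T1 A | T1 B | T2 C | a
  A -> T0 T0 | T1 T0
  B -> T0 B | c
  C -> T1 T0
  T0 -> c
  T1 -> d
  T2 -> a

CYK fill:
  cell(0,0) d: {T1}  orig:{}
  cell(1,1) a: {S,T2}  orig:{S}
  cell(2,2) c: {B,T0}  orig:{B}
  cell(0,1) da: ∅
  cell(1,2) ac: ∅
  cell(0,2) dac: ∅

S ∉ T[0,2] ⇒ NO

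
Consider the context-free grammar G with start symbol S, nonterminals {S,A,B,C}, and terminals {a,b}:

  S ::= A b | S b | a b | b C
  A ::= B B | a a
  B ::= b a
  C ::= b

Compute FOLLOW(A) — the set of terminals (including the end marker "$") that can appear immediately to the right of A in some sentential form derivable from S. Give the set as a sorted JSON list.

FIRST iteration:
[1]
  A via A→a a: +{a}
  B via B→b a: +{b}
  C via C→b: +{b}
  S via S→A b: +{a}
  S via S→b C: +{b}
  FIRST(S)={a,b}  FIRST(A)={a}  FIRST(B)={b}  FIRST(C)={b}
[2]
  A via A→B B: +{b}
  FIRST(S)={a,b}  FIRST(A)={a,b}  FIRST(B)={b}  FIRST(C)={b}
[3] (no change)
  FIRST(S)={a,b}  FIRST(A)={a,b}  FIRST(B)={b}  FIRST(C)={b}

FOLLOW sets:
seed FOLLOW(S) with $
[1]
  A→B B: FOLLOW(B) ⊇ FIRST(B) = {b}; new: +{b}
  S→A b: FOLLOW(A) ⊇ FIRST(b) = {b}; new: +{b}
  S→S b: FOLLOW(S) ⊇ FIRST(b) = {b}; new: +{b}
  S→b C: FOLLOW(C) ⊇ FOLLOW(S) ⊇ {$,b}; new: +{$,b}
  FOLLOW(S)={$,b}  FOLLOW(A)={b}  FOLLOW(B)={b}  FOLLOW(C)={$,b}
[2] (no change)
  FOLLOW(S)={$,b}  FOLLOW(A)={b}  FOLLOW(B)={b}  FOLLOW(C)={$,b}

FOLLOW(A) = ["b"]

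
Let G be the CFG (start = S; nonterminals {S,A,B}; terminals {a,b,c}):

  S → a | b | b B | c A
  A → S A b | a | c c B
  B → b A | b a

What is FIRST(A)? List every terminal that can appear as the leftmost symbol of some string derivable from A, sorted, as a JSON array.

FIRST iteration:
pass 1:
  A via A→a: +{a}
  A via A→c c B: +{c}
  B via B→b A: +{b}
  S via S→a: +{a}
  S via S→b: +{b}
  S via S→c A: +{c}
  FIRST[S]={a,b,c}  FIRST[A]={a,c}  FIRST[B]={b}
pass 2:
  A via A→S A b: +{b}
  FIRST[S]={a,b,c}  FIRST[A]={a,b,c}  FIRST[B]={b}
pass 3: done
  FIRST[S]={a,b,c}  FIRST[A]={a,b,c}  FIRST[B]={b}

FIRST(A) = ["a", "b", "c"]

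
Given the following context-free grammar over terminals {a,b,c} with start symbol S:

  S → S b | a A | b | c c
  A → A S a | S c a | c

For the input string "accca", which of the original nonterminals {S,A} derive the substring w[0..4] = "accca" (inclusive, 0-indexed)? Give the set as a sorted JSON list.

CNF form of G:
  S -> S T2 | T0 A | T1 T1 | b
  A -> A X3 | S X4 | c
  T0 -> a
  T1 -> c
  T2 -> b
  X3 -> S T0
  X4 -> T1 T0

CYK table (by increasing span) — only the sub-triangle for w[0..4]:
  [0..0]={T0}  "a"  orig:{}
  [1..1]={A,T1}  "c"  orig:{A}
  [2..2]={A,T1}  "c"  orig:{A}
  [3..3]={A,T1}  "c"  orig:{A}
  [4..4]={T0}  "a"  orig:{}
  [0..1]={S}  "ac"
  [1..2]={S}  "cc"
  [2..3]={S}  "cc"
  [3..4]={X4}  "ca"  orig:{}
  [0..2]=∅  "acc"
  [1..3]=∅  "ccc"
  [2..4]={X3}  "cca"  orig:{}
  [0..3]=∅  "accc"
  [1..4]={A}  "ccca"
  [0..4]={S}  "accca"

Original NTs in T[0,4] deriving "accca": ["S"]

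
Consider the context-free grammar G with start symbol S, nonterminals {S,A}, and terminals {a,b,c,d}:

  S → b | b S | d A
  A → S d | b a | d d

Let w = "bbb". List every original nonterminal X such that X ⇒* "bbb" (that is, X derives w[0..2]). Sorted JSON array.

CNF form of G:
  S -> T0 A | T1 S | b
  A -> S T0 | T0 T0 | T1 T2
  T0 -> d
  T1 -> b
  T2 -> a

Fill CYK table bottom-up (cells [i..j] with 0 ≤ i ≤ j ≤ 2 only):
  [0..0]={S,T1}  "b"  orig:{S}
  [1..1]={S,T1}  "b"  orig:{S}
  [2..2]={S,T1}  "b"  orig:{S}
  [0..1]={S}  "bb"
  [1..2]={S}  "bb"
  [0..2]={S}  "bbb"

Original NTs in T[0,2] deriving "bbb": ["S"]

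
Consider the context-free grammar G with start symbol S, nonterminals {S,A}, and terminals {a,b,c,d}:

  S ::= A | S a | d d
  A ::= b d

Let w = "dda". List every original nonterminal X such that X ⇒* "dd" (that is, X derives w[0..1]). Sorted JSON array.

Convert to CNF:
  S -> S T2 | T0 T1 | T1 T1
  A -> T0 T1
  T0 -> b
  T1 -> d
  T2 -> a

CYK table (by increasing span) — only the sub-triangle for w[0..1]:
  T[0,0] 'd' = {T1}  orig:{}
  T[1,1] 'd' = {T1}  orig:{}
  T[0,1] 'dd' = {S}

Original NTs in T[0,1] deriving "dd": ["S"]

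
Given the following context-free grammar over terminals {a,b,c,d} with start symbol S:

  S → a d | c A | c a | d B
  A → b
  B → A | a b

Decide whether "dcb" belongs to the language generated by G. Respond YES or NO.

CNF form of G:
  S -> T0 T2 | T2 B | T3 A | T3 T0
  A -> b
  B -> T0 T1 | b
  T0 -> a
  T1 -> b
  T2 -> d
  T3 -> c

Fill CYK table bottom-up:
  cell(0,0) d: {T2}  orig:{}
  cell(1,1) c: {T3}  orig:{}
  cell(2,2) b: {A,B,T1}  orig:{A,B}
  cell(0,1) dc: ∅
  cell(1,2) cb: {S}
  cell(0,2) dcb: ∅

S ∉ T[0,2] ⇒ NO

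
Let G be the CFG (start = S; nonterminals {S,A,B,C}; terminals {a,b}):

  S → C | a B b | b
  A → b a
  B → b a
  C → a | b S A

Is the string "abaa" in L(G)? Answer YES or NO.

CNF form of G:
  S -> T0 X4 | T1 X3 | a | b
  A -> T0 T1
  B -> T0 T1
  C -> T0 X2 | a
  T0 -> b
  T1 -> a
  X2 -> S A
  X3 -> B T0
  X4 -> S A

Fill CYK table bottom-up:
  cell(0,0) a: {C,S,T1}  orig:{C,S}
  cell(1,1) b: {S,T0}  orig:{S}
  cell(2,2) a: {C,S,T1}  orig:{C,S}
  cell(3,3) a: {C,S,T1}  orig:{C,S}
  cell(0,1) ab: ∅
  cell(1,2) ba: {A,B}
  cell(2,3) aa: ∅
  cell(0,2) aba: {X2,X4}  orig:{}
  cell(1,3) baa: ∅
  cell(0,3) abaa: ∅

S ∉ T[0,3] ⇒ NO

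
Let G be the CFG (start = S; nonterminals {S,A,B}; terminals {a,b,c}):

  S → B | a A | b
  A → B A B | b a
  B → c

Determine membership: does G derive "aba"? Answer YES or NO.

CNF form of G:
  S -> T1 A | b | c
  A -> B X2 | T0 T1
  B -> c
  T0 -> b
  T1 -> a
  X2 -> A B

CYK fill:
  T[0,0] 'a' = {T1}  orig:{}
  T[1,1] 'b' = {S,T0}  orig:{S}
  T[2,2] 'a' = {T1}  orig:{}
  T[0,1] 'ab' = ∅
  T[1,2] 'ba' = {A}
  T[0,2] 'aba' = {S}

S ∈ T[0,2] ⇒ YES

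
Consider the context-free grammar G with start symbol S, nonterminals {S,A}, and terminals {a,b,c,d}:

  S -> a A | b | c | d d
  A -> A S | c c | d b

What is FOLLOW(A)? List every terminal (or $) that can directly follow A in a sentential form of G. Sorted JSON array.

FIRST sets, iterate to fixpoint:
[1]
  A via A→c c: +{c}
  A via A→d b: +{d}
  S via S→a A: +{a}
  S via S→b: +{b}
  S via S→c: +{c}
  S via S→d d: +{d}
  S: {a,b,c,d}  A: {c,d}
[2] (no change)
  S: {a,b,c,d}  A: {c,d}

FOLLOW sets:
seed FOLLOW(S) with $
round 1:
  A→A S: FOLLOW(A) ⊇ FIRST(S) = {a,b,c,d}; new: +{a,b,c,d}
  A→A S: FOLLOW(S) ⊇ FOLLOW(A) ⊇ {a,b,c,d}; new: +{a,b,c,d}
  S→a A: FOLLOW(A) ⊇ FOLLOW(S) ⊇ {$,a,b,c,d}; new: +{$}
  FOLLOW[S]={$,a,b,c,d}  FOLLOW[A]={$,a,b,c,d}
round 2: (no change)
  FOLLOW[S]={$,a,b,c,d}  FOLLOW[A]={$,a,b,c,d}

FOLLOW(A) = ["$", "a", "b", "c", "d"]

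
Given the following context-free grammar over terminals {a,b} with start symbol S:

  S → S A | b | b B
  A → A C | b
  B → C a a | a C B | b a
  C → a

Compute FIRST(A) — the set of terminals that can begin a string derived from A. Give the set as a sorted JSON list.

FIRST iteration:
iter 1:
  A via A→b: +{b}
  B via B→a C B: +{a}
  B via B→b a: +{b}
  C via C→a: +{a}
  S via S→b: +{b}
  S: {b}  A: {b}  B: {a,b}  C: {a}
iter 2: (stable)
  S: {b}  A: {b}  B: {a,b}  C: {a}

FIRST(A) = ["b"]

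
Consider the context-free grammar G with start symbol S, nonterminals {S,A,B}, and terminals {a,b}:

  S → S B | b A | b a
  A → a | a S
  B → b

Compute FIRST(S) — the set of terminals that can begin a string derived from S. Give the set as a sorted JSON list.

FIRST iteration:
iter 1:
  A via A→a: +{a}
  B via B→b: +{b}
  S via S→b A: +{b}
  S: {b}  A: {a}  B: {b}
iter 2: (stable)
  S: {b}  A: {a}  B: {b}

FIRST(S) = ["b"]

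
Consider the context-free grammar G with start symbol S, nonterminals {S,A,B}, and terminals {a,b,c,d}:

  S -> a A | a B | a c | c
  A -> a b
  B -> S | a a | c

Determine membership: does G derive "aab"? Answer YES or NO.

CNF form of G:
  S -> T0 A | T0 B | T0 T2 | c
  A -> T0 T1
  B -> T0 A | T0 B | T0 T0 | T0 T2 | c
  T0 -> a
  T1 -> b
  T2 -> c

Fill CYK table bottom-up:
  T[0,0] 'a' = {T0}  orig:{}
  T[1,1] 'a' = {T0}  orig:{}
  T[2,2] 'b' = {T1}  orig:{}
  T[0,1] 'aa' = {B}
  T[1,2] 'ab' = {A}
  T[0,2] 'aab' = {B,S}

S ∈ T[0,2] ⇒ YES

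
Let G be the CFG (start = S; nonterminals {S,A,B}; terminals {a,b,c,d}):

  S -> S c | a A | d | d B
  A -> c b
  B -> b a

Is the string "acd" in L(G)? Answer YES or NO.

CNF form of G:
  S -> S T0 | T2 A | T3 B | d
  A -> T0 T1
  B -> T1 T2
  T0 -> c
  T1 -> b
  T2 -> a
  T3 -> d

Fill CYK table bottom-up:
  T[0,0] 'a' = {T2}  orig:{}
  T[1,1] 'c' = {T0}  orig:{}
  T[2,2] 'd' = {S,T3}  orig:{S}
  T[0,1] 'ac' = ∅
  T[1,2] 'cd' = ∅
  T[0,2] 'acd' = ∅

S ∉ T[0,2] ⇒ NO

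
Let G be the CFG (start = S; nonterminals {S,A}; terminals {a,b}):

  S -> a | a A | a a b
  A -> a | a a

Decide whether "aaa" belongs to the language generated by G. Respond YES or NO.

CNF form of G:
  S -> T0 A | T0 X2 | a
  A -> T0 T0 | a
  T0 -> a
  T1 -> b
  X2 -> T0 T1

Fill CYK table bottom-up:
  cell(0,0) a: {A,S,T0}  orig:{A,S}
  cell(1,1) a: {A,S,T0}  orig:{A,S}
  cell(2,2) a: {A,S,T0}  orig:{A,S}
  cell(0,1) aa: {A,S}
  cell(1,2) aa: {A,S}
  cell(0,2) aaa: {S}

S ∈ T[0,2] ⇒ YES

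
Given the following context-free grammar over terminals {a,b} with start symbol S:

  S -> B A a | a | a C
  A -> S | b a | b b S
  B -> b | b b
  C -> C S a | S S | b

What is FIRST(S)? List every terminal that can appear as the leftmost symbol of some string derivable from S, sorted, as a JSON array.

FIRST sets, iterate to fixpoint:
round 1:
  A via A→b a: +{b}
  B via B→b: +{b}
  C via C→b: +{b}
  S via S→B A a: +{b}
  S via S→a: +{a}
  FIRST[S]={a,b}  FIRST[A]={b}  FIRST[B]={b}  FIRST[C]={b}
round 2:
  A via A→S: +{a}
  C via C→S S: +{a}
  FIRST[S]={a,b}  FIRST[A]={a,b}  FIRST[B]={b}  FIRST[C]={a,b}
round 3: — fixpoint
  FIRST[S]={a,b}  FIRST[A]={a,b}  FIRST[B]={b}  FIRST[C]={a,b}

FIRST(S) = ["a", "b"]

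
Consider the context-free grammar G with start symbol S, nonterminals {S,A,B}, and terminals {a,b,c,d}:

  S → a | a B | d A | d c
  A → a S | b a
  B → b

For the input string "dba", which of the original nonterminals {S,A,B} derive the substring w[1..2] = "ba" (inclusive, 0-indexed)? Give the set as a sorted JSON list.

Convert to CNF:
  S -> T0 B | T2 A | T2 T3 | a
  A -> T0 S | T1 T0
  B -> b
  T0 -> a
  T1 -> b
  T2 -> d
  T3 -> c

Fill CYK table bottom-up — only the sub-triangle for w[1..2]:
  cell(1,1) b: {B,T1}  orig:{B}
  cell(2,2) a: {S,T0}  orig:{S}
  cell(1,2) ba: {A}

Original NTs in T[1,2] deriving "ba": ["A"]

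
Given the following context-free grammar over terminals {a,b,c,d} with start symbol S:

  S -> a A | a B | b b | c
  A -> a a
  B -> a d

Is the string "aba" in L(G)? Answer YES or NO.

CNF form of G:
  S -> T0 A | T0 B | T2 T2 | c
  A -> T0 T0
  B -> T0 T1
  T0 -> a
  T1 -> d
  T2 -> b

CYK fill:
  T[0,0] 'a' = {T0}  orig:{}
  T[1,1] 'b' = {T2}  orig:{}
  T[2,2] 'a' = {T0}  orig:{}
  T[0,1] 'ab' = ∅
  T[1,2] 'ba' = ∅
  T[0,2] 'aba' = ∅

S ∉ T[0,2] ⇒ NO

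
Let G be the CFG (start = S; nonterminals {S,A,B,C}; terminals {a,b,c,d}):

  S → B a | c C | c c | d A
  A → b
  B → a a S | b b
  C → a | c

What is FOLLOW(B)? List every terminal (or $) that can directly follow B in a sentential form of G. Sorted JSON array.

FIRST sets, iterate to fixpoint:
iter 1:
  A via A→b: +{b}
  B via B→a a S: +{a}
  B via B→b b: +{b}
  C via C→a: +{a}
  C via C→c: +{c}
  S via S→B a: +{a,b}
  S via S→c C: +{c}
  S via S→d A: +{d}
  FIRST[S]={a,b,c,d}  FIRST[A]={b}  FIRST[B]={a,b}  FIRST[C]={a,c}
iter 2: — fixpoint
  FIRST[S]={a,b,c,d}  FIRST[A]={b}  FIRST[B]={a,b}  FIRST[C]={a,c}

FOLLOW sets:
FOLLOW(S) := {$}
iter 1:
  S→B a: FOLLOW(B) ⊇ FIRST(a) = {a}; new: +{a}
  S→c C: FOLLOW(C) ⊇ FOLLOW(S) ⊇ {$}; new: +{$}
  S→d A: FOLLOW(A) ⊇ FOLLOW(S) ⊇ {$}; new: +{$}
  FOLLOW[S]={$}  FOLLOW[A]={$}  FOLLOW[B]={a}  FOLLOW[C]={$}
iter 2:
  B→a a S: FOLLOW(S) ⊇ FOLLOW(B) ⊇ {a}; new: +{a}
  S→c C: FOLLOW(C) ⊇ FOLLOW(S) ⊇ {$,a}; new: +{a}
  S→d A: FOLLOW(A) ⊇ FOLLOW(S) ⊇ {$,a}; new: +{a}
  FOLLOW[S]={$,a}  FOLLOW[A]={$,a}  FOLLOW[B]={a}  FOLLOW[C]={$,a}
iter 3: (no change)
  FOLLOW[S]={$,a}  FOLLOW[A]={$,a}  FOLLOW[B]={a}  FOLLOW[C]={$,a}

FOLLOW(B) = ["a"]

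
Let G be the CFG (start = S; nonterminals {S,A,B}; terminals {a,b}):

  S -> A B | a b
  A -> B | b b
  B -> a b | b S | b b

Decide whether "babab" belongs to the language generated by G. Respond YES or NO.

CNF form of G:
  S -> A B | T0 T1
  A -> T0 T1 | T1 S | T1 T1
  B -> T0 T1 | T1 S | T1 T1
  T0 -> a
  T1 -> b

Fill CYK table bottom-up:
  [0..0]={T1}  "b"  orig:{}
  [1..1]={T0}  "a"  orig:{}
  [2..2]={T1}  "b"  orig:{}
  [3..3]={T0}  "a"  orig:{}
  [4..4]={T1}  "b"  orig:{}
  [0..1]=∅  "ba"
  [1..2]={A,B,S}  "ab"
  [2..3]=∅  "ba"
  [3..4]={A,B,S}  "ab"
  [0..2]={A,B}  "bab"
  [1..3]=∅  "aba"
  [2..4]={A,B}  "bab"
  [0..3]=∅  "baba"
  [1..4]={S}  "abab"
  [0..4]={A,B,S}  "babab"

S ∈ T[0,4] ⇒ YES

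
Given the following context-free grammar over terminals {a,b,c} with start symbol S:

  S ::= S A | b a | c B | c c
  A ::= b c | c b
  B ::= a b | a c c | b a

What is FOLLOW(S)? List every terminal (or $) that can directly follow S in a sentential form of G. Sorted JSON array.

Compute FIRST by fixpoint:
round 1:
  A via A→b c: +{b}
  A via A→c b: +{c}
  B via B→a b: +{a}
  B via B→b a: +{b}
  S via S→b a: +{b}
  S via S→c B: +{c}
  FIRST[S]={b,c}  FIRST[A]={b,c}  FIRST[B]={a,b}
round 2: — fixpoint
  FIRST[S]={b,c}  FIRST[A]={b,c}  FIRST[B]={a,b}

Compute FOLLOW by fixpoint:
FOLLOW(S) := {$}
pass 1:
  S→S A: FOLLOW(S) ⊇ FIRST(A) = {b,c}; new: +{b,c}
  S→S A: FOLLOW(A) ⊇ FOLLOW(S) ⊇ {$,b,c}; new: +{$,b,c}
  S→c B: FOLLOW(B) ⊇ FOLLOW(S) ⊇ {$,b,c}; new: +{$,b,c}
  S: {$,b,c}  A: {$,b,c}  B: {$,b,c}
pass 2: done
  S: {$,b,c}  A: {$,b,c}  B: {$,b,c}

FOLLOW(S) = ["$", "b", "c"]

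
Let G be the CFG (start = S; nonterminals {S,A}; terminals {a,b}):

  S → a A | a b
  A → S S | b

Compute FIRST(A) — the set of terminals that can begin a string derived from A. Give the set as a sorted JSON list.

FIRST sets, iterate to fixpoint:
pass 1:
  A via A→b: +{b}
  S via S→a A: +{a}
  FIRST(S)={a}  FIRST(A)={b}
pass 2:
  A via A→S S: +{a}
  FIRST(S)={a}  FIRST(A)={a,b}
pass 3: done
  FIRST(S)={a}  FIRST(A)={a,b}

FIRST(A) = ["a", "b"]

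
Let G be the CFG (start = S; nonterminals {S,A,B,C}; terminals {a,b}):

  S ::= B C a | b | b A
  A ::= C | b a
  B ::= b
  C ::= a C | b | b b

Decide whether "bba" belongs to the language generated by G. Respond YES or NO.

Convert to CNF:
  S -> B X2 | T1 A | b
  A -> T0 C | T1 T0 | T1 T1 | b
  B -> b
  C -> T0 C | T1 T1 | b
  T0 -> a
  T1 -> b
  X2 -> C T0

CYK table (by increasing span):
  [0..0]={A,B,C,S,T1}  "b"  orig:{A,B,C,S}
  [1..1]={A,B,C,S,T1}  "b"  orig:{A,B,C,S}
  [2..2]={T0}  "a"  orig:{}
  [0..1]={A,C,S}  "bb"
  [1..2]={A,X2}  "ba"  orig:{A}
  [0..2]={S,X2}  "bba"  orig:{S}

S ∈ T[0,2] ⇒ YES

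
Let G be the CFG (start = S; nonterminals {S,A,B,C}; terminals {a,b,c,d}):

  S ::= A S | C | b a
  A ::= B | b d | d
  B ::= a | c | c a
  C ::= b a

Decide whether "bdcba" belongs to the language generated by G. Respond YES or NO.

CNF form of G:
  S -> A S | T0 T3
  A -> T0 T1 | T2 T3 | a | c | d
  B -> T2 T3 | a | c
  C -> T0 T3
  T0 -> b
  T1 -> d
  T2 -> c
  T3 -> a

CYK table (by increasing span):
  [0..0]={T0}  "b"  orig:{}
  [1..1]={A,T1}  "d"  orig:{A}
  [2..2]={A,B,T2}  "c"  orig:{A,B}
  [3..3]={T0}  "b"  orig:{}
  [4..4]={A,B,T3}  "a"  orig:{A,B}
  [0..1]={A}  "bd"
  [1..2]=∅  "dc"
  [2..3]=∅  "cb"
  [3..4]={C,S}  "ba"
  [0..2]=∅  "bdc"
  [1..3]=∅  "dcb"
  [2..4]={S}  "cba"
  [0..3]=∅  "bdcb"
  [1..4]={S}  "dcba"
  [0..4]={S}  "bdcba"

S ∈ T[0,4] ⇒ YES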